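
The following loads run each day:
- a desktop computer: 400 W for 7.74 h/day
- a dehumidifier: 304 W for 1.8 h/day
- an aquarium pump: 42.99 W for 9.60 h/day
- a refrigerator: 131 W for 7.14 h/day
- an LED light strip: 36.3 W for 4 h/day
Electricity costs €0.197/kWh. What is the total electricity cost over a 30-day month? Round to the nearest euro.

€30

desktop computer: 400 W × 7.74 h × 30 d = 92,880 Wh = 92.88 kWh
dehumidifier: 304 W × 1.8 h × 30 d = 16,416 Wh = 16.42 kWh
aquarium pump: 42.99 W × 9.60 h × 30 d = 12,381 Wh = 12.38 kWh
refrigerator: 131 W × 7.14 h × 30 d = 28,060 Wh = 28.06 kWh
LED light strip: 36.3 W × 4 h × 30 d = 4,356 Wh = 4.356 kWh
Total energy = 92.88 + 16.42 + 12.38 + 28.06 + 4.356 = 154.1 kWh
Cost = 154.1 kWh × €0.197 = €30.36 ≈ €30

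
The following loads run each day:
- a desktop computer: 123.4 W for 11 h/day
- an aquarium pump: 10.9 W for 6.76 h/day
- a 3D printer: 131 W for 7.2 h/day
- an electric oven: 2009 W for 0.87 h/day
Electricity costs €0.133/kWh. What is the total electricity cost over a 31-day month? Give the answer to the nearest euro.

€17

desktop computer: 123.4 W × 11 h × 31 d = 42,079 Wh = 42.08 kWh
aquarium pump: 10.9 W × 6.76 h × 31 d = 2,284 Wh = 2.284 kWh
3D printer: 131 W × 7.2 h × 31 d = 29,239 Wh = 29.24 kWh
electric oven: 2009 W × 0.87 h × 31 d = 54,183 Wh = 54.18 kWh
Total energy = 42.08 + 2.284 + 29.24 + 54.18 = 127.8 kWh
Cost = 127.8 kWh × €0.133 = €17.00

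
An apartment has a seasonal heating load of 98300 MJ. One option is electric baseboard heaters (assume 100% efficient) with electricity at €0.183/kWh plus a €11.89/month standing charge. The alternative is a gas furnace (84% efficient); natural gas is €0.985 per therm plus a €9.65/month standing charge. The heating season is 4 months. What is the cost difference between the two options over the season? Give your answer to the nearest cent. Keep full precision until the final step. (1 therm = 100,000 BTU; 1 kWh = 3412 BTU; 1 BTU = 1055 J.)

€3913.76

Heat load = 98300 MJ = 98,300,000,000 J / 1055 = 93,175,355 BTU
Gas: input = 93,175,355 / 0.84 = 110,923,042 BTU = 1,109 therm → 1,109 × €0.985 = €1,092.59; + 4 × €9.65 standing = €1,131.19
Electric: 93,175,355 BTU / 3412 = 27,310 kWh → × €0.183 = €4,997.39; + 4 × €11.89 standing = €5,044.95
Difference = |€1,131.19 − €5,044.95| = €3,913.76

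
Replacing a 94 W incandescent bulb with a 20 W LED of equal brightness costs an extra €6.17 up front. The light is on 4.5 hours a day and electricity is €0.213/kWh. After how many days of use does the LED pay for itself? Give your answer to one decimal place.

87.0 days

Power saved = 94 − 20 = 74 W
Daily energy saved = 74 W × 4.5 h = 333 Wh = 0.333 kWh
Daily savings = 0.333 × €0.213 = €0.0709
Payback = €6.17 / €0.0709 per day = 86.99 days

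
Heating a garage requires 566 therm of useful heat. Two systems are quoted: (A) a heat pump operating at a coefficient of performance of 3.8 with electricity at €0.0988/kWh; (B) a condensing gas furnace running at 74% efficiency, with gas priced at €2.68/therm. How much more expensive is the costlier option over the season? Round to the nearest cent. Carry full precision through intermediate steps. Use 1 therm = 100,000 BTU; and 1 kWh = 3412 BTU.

€1618.54

Heat load = 566 therm × 100,000 = 56,600,000 BTU
Gas: input = 56,600,000 / 0.740 = 76,486,486 BTU = 764.9 therm → 764.9 × €2.68 = €2,049.84
Heat pump: 56,600,000 BTU / 3412 = 16,590 kWh heat; / 3.8 = 4,365 kWh in → × €0.0988 = €431.30
Difference = |€2,049.84 − €431.30| = €1,618.54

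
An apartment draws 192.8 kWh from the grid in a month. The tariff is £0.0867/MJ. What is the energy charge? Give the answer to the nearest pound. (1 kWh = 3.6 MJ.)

£60

192.8 kWh × (3.6 MJ/kWh) = 694.1 MJ
Cost = 694.1 MJ × £0.0867/MJ = £60.18 ≈ £60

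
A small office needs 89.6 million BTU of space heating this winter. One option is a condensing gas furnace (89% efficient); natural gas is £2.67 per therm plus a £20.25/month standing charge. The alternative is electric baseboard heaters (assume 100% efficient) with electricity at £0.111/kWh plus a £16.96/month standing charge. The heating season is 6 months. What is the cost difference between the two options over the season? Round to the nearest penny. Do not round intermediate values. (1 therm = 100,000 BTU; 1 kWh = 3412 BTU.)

£207.15

Heat load = 89.6 × 10⁶ BTU = 89,600,000 BTU
Gas: input = 89,600,000 / 0.89 = 100,674,157 BTU = 1,007 therm → 1,007 × £2.67 = £2,688.00; + 6 × £20.25 standing = £2,809.50
Electric: 89,600,000 BTU / 3412 = 26,260 kWh → × £0.111 = £2,914.89; + 6 × £16.96 standing = £3,016.65
Difference = |£2,809.50 − £3,016.65| = £207.15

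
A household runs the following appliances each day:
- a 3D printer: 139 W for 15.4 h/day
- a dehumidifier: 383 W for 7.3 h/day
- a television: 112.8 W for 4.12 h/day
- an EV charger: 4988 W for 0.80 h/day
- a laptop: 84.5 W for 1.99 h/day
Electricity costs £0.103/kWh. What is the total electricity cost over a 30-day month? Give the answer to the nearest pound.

3D printer: 139 W × 15.4 h × 30 d = 64,218 Wh = 64.22 kWh
dehumidifier: 383 W × 7.3 h × 30 d = 83,877 Wh = 83.88 kWh
television: 112.8 W × 4.12 h × 30 d = 13,942 Wh = 13.94 kWh
EV charger: 4988 W × 0.80 h × 30 d = 119,712 Wh = 119.7 kWh
laptop: 84.5 W × 1.99 h × 30 d = 5,045 Wh = 5.045 kWh
Total energy = 64.22 + 83.88 + 13.94 + 119.7 + 5.045 = 286.8 kWh
Cost = 286.8 kWh × £0.103 = £29.54 ≈ £30

£30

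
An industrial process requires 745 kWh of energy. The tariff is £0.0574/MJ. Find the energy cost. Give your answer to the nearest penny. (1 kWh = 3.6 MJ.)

£153.95

745 kWh × (3.6 MJ/kWh) = 2,682 MJ
Cost = 2,682 MJ × £0.0574/MJ = £153.95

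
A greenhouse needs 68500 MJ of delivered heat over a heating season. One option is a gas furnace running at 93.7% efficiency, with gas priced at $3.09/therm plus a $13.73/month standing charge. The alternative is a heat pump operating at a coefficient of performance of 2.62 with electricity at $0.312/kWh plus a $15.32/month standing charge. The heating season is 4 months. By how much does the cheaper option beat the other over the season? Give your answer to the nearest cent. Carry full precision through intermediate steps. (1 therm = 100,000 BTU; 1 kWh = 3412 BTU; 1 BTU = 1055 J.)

Heat load = 68500 MJ = 68,500,000,000 J / 1055 = 64,928,910 BTU
Gas: input = 64,928,910 / 0.937 = 69,294,461 BTU = 692.9 therm → 692.9 × $3.09 = $2,141.20; + 4 × $13.73 standing = $2,196.12
Heat pump: 64,928,910 BTU / 3412 = 19,030 kWh heat; / 2.62 = 7,263 kWh in → × $0.312 = $2,266.12; + 4 × $15.32 standing = $2,327.40
Difference = |$2,196.12 − $2,327.40| = $131.28

$131.28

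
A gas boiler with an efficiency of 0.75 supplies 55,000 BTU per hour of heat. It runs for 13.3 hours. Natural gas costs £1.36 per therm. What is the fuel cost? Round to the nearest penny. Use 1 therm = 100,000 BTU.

Heat delivered = 55,000 BTU/h × 13.3 h = 731,500 BTU
Gas input = 731,500 / 0.75 = 975,333 BTU
= 975,333 / 100,000 = 9.753 therm
Cost = 9.753 × £1.36/therm = £13.26

£13.26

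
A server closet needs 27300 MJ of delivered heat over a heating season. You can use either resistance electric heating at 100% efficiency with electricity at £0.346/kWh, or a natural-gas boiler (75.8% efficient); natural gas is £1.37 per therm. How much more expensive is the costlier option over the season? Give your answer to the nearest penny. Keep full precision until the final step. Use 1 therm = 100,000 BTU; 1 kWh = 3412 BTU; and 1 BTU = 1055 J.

Heat load = 27300 MJ = 27,300,000,000 J / 1055 = 25,876,777 BTU
Gas: input = 25,876,777 / 0.758 = 34,138,229 BTU = 341.4 therm → 341.4 × £1.37 = £467.69
Electric: 25,876,777 BTU / 3412 = 7,584 kWh → × £0.346 = £2,624.08
Difference = |£467.69 − £2,624.08| = £2,156.39

£2156.39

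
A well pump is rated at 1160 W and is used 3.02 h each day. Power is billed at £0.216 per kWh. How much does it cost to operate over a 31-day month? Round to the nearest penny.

£23.46

Energy = 1160 W × 3.02 h/day × 31 days = 108,599 Wh = 108.6 kWh
Cost = 108.6 kWh × £0.216/kWh = £23.46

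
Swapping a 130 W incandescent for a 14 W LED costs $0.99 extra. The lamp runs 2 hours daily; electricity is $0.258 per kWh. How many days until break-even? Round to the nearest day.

17 days

Power saved = 130 − 14 = 116 W
Daily energy saved = 116 W × 2 h = 232 Wh = 0.232 kWh
Daily savings = 0.232 × $0.258 = $0.0599
Payback = $0.99 / $0.0599 per day = 16.54 days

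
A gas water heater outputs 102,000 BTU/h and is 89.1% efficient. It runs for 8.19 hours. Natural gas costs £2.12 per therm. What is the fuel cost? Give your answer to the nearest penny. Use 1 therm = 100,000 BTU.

£19.88

Heat delivered = 102,000 BTU/h × 8.19 h = 835,380 BTU
Gas input = 835,380 / 0.891 = 937,576 BTU
= 937,576 / 100,000 = 9.376 therm
Cost = 9.376 × £2.12/therm = £19.88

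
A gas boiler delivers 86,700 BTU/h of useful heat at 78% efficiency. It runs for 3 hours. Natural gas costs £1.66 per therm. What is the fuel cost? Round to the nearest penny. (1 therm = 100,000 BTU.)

£5.54

Heat delivered = 86,700 BTU/h × 3 h = 260,100 BTU
Gas input = 260,100 / 0.78 = 333,462 BTU
= 333,462 / 100,000 = 3.335 therm
Cost = 3.335 × £1.66/therm = £5.54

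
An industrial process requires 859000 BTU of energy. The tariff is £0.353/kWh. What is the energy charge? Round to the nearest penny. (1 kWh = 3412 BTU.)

859000 BTU × (0.00029308 kWh/BTU) = 251.8 kWh
Cost = 251.8 kWh × £0.353/kWh = £88.87

£88.87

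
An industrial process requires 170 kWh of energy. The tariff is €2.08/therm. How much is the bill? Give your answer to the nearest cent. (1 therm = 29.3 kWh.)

170 kWh × (0.03413 therm/kWh) = 5.802 therm
Cost = 5.802 therm × €2.08/therm = €12.07

€12.07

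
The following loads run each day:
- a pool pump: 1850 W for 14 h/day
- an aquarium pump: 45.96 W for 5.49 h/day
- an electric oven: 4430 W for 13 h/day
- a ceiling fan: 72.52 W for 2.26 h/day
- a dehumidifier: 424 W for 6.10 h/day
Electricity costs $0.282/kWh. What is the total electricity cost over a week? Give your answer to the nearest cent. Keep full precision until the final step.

pool pump: 1850 W × 14 h × 7 d = 181,300 Wh = 181.3 kWh
aquarium pump: 45.96 W × 5.49 h × 7 d = 1,766 Wh = 1.766 kWh
electric oven: 4430 W × 13 h × 7 d = 403,130 Wh = 403.1 kWh
ceiling fan: 72.52 W × 2.26 h × 7 d = 1,147 Wh = 1.147 kWh
dehumidifier: 424 W × 6.10 h × 7 d = 18,105 Wh = 18.1 kWh
Total energy = 181.3 + 1.766 + 403.1 + 1.147 + 18.1 = 605.4 kWh
Cost = 605.4 kWh × $0.282 = $170.74

$170.74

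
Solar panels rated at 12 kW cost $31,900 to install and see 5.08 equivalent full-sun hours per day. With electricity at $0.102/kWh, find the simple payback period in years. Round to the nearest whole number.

Daily generation = 12 kW × 5.08 h = 60.96 kWh
Annual generation = 60.96 × 365 = 22250 kWh
Annual savings = 22250 × $0.102 = $2,269.54
Payback = $31,900 / $2,269.54 = 14.1 years

14 years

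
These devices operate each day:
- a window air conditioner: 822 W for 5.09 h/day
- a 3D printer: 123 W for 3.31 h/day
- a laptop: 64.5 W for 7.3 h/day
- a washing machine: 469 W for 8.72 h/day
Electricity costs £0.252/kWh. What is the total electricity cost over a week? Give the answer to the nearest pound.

window air conditioner: 822 W × 5.09 h × 7 d = 29,288 Wh = 29.29 kWh
3D printer: 123 W × 3.31 h × 7 d = 2,850 Wh = 2.85 kWh
laptop: 64.5 W × 7.3 h × 7 d = 3,296 Wh = 3.296 kWh
washing machine: 469 W × 8.72 h × 7 d = 28,628 Wh = 28.63 kWh
Total energy = 29.29 + 2.85 + 3.296 + 28.63 = 64.06 kWh
Cost = 64.06 kWh × £0.252 = £16.14 ≈ £16

£16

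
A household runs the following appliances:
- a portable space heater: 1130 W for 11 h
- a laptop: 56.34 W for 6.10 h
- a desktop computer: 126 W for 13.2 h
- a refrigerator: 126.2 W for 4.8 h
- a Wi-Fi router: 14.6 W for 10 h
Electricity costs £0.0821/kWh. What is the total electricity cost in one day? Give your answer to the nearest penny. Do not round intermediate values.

£1.25

portable space heater: 1130 W × 11 h = 12,430 Wh = 12.43 kWh
laptop: 56.34 W × 6.10 h = 344 Wh = 0.3437 kWh
desktop computer: 126 W × 13.2 h = 1,663 Wh = 1.663 kWh
refrigerator: 126.2 W × 4.8 h = 606 Wh = 0.6058 kWh
Wi-Fi router: 14.6 W × 10 h = 146 Wh = 0.146 kWh
Total energy = 12.43 + 0.3437 + 1.663 + 0.6058 + 0.146 = 15.19 kWh
Cost = 15.19 kWh × £0.0821 = £1.25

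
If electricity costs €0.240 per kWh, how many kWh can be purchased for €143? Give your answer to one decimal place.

€143 / €0.240 per kWh = 595.8 kWh

595.8 kWh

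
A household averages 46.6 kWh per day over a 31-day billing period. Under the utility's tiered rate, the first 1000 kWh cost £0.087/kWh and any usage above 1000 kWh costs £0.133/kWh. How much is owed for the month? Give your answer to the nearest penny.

Usage = 46.6 kWh/day × 31 days = 1444.6 kWh
First 1000 kWh × £0.087 = £87.00
Remaining 444.6 kWh × £0.133 = £59.13
Total = £146.13

£146.13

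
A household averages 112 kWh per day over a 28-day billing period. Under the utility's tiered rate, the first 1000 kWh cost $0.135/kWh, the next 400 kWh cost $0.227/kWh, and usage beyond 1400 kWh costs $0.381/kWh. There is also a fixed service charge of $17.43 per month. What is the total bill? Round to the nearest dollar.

$905

Usage = 112 kWh/day × 28 days = 3136 kWh
First 1000 kWh × $0.135 = $135.00
Next 400 kWh × $0.227 = $90.80
Remaining 1736 kWh × $0.381 = $661.42
Energy charge = $887.22; + service $17.43 = $904.65 ≈ $905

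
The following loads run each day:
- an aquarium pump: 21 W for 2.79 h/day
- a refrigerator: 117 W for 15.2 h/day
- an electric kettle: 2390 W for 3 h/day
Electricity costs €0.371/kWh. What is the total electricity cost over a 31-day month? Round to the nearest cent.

aquarium pump: 21 W × 2.79 h × 31 d = 1,816 Wh = 1.816 kWh
refrigerator: 117 W × 15.2 h × 31 d = 55,130 Wh = 55.13 kWh
electric kettle: 2390 W × 3 h × 31 d = 222,270 Wh = 222.3 kWh
Total energy = 1.816 + 55.13 + 222.3 = 279.2 kWh
Cost = 279.2 kWh × €0.371 = €103.59

€103.59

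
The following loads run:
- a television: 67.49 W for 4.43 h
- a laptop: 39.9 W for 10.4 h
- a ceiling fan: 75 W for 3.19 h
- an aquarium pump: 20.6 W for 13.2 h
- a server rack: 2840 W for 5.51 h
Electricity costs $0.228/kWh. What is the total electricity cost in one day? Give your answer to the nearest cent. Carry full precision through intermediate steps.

television: 67.49 W × 4.43 h = 299 Wh = 0.299 kWh
laptop: 39.9 W × 10.4 h = 415 Wh = 0.415 kWh
ceiling fan: 75 W × 3.19 h = 239 Wh = 0.2392 kWh
aquarium pump: 20.6 W × 13.2 h = 272 Wh = 0.2719 kWh
server rack: 2840 W × 5.51 h = 15,648 Wh = 15.65 kWh
Total energy = 0.299 + 0.415 + 0.2392 + 0.2719 + 15.65 = 16.87 kWh
Cost = 16.87 kWh × $0.228 = $3.85

$3.85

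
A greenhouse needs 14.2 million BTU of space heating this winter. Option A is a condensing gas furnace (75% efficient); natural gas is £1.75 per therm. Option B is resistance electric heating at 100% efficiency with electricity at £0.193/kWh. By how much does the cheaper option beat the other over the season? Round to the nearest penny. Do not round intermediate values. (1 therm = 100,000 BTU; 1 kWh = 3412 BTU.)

£471.89

Heat load = 14.2 × 10⁶ BTU = 14,200,000 BTU
Gas: input = 14,200,000 / 0.75 = 18,933,333 BTU = 189.3 therm → 189.3 × £1.75 = £331.33
Electric: 14,200,000 BTU / 3412 = 4,162 kWh → × £0.193 = £803.22
Difference = |£331.33 − £803.22| = £471.89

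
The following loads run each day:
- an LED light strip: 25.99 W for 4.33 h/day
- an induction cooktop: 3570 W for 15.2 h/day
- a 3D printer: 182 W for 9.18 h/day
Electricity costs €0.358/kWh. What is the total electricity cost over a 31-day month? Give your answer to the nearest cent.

LED light strip: 25.99 W × 4.33 h × 31 d = 3,489 Wh = 3.489 kWh
induction cooktop: 3570 W × 15.2 h × 31 d = 1,682,184 Wh = 1,682 kWh
3D printer: 182 W × 9.18 h × 31 d = 51,794 Wh = 51.79 kWh
Total energy = 3.489 + 1,682 + 51.79 = 1,737 kWh
Cost = 1,737 kWh × €0.358 = €622.01

€622.01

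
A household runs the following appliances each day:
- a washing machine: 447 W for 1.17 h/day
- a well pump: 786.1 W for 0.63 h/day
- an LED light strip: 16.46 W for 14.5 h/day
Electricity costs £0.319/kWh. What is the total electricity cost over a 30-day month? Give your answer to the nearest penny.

£12.03

washing machine: 447 W × 1.17 h × 30 d = 15,690 Wh = 15.69 kWh
well pump: 786.1 W × 0.63 h × 30 d = 14,857 Wh = 14.86 kWh
LED light strip: 16.46 W × 14.5 h × 30 d = 7,160 Wh = 7.16 kWh
Total energy = 15.69 + 14.86 + 7.16 = 37.71 kWh
Cost = 37.71 kWh × £0.319 = £12.03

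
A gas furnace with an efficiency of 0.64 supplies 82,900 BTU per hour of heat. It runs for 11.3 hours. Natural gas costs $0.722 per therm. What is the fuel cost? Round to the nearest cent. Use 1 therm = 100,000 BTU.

$10.57

Heat delivered = 82,900 BTU/h × 11.3 h = 936,770 BTU
Gas input = 936,770 / 0.64 = 1,463,703 BTU
= 1,463,703 / 100,000 = 14.64 therm
Cost = 14.64 × $0.722/therm = $10.57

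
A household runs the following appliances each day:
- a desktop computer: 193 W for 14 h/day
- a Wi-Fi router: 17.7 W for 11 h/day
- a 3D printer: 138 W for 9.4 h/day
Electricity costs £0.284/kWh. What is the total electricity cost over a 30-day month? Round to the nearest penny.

desktop computer: 193 W × 14 h × 30 d = 81,060 Wh = 81.06 kWh
Wi-Fi router: 17.7 W × 11 h × 30 d = 5,841 Wh = 5.841 kWh
3D printer: 138 W × 9.4 h × 30 d = 38,916 Wh = 38.92 kWh
Total energy = 81.06 + 5.841 + 38.92 = 125.8 kWh
Cost = 125.8 kWh × £0.284 = £35.73

£35.73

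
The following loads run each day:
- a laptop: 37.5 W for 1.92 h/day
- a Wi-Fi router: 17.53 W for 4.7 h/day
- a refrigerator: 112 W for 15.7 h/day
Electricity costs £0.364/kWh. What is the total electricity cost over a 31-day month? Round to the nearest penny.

laptop: 37.5 W × 1.92 h × 31 d = 2,232 Wh = 2.232 kWh
Wi-Fi router: 17.53 W × 4.7 h × 31 d = 2,554 Wh = 2.554 kWh
refrigerator: 112 W × 15.7 h × 31 d = 54,510 Wh = 54.51 kWh
Total energy = 2.232 + 2.554 + 54.51 = 59.3 kWh
Cost = 59.3 kWh × £0.364 = £21.58

£21.58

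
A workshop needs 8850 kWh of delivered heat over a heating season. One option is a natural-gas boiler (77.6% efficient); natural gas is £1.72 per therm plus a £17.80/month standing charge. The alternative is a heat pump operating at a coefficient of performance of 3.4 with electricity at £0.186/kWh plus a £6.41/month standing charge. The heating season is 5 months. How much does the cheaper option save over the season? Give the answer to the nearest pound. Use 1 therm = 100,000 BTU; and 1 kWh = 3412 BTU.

Heat load = 8850 kWh × 3412 = 30,196,200 BTU
Gas: input = 30,196,200 / 0.776 = 38,912,629 BTU = 389.1 therm → 389.1 × £1.72 = £669.30; + 5 × £17.80 standing = £758.30
Heat pump: 30,196,200 BTU / 3412 = 8,850 kWh heat; / 3.4 = 2,603 kWh in → × £0.186 = £484.15; + 5 × £6.41 standing = £516.20
Difference = |£758.30 − £516.20| = £242.10 ≈ £242

£242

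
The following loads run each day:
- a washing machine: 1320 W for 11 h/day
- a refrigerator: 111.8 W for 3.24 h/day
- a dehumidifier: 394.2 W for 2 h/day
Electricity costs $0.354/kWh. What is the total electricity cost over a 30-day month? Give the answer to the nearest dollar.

washing machine: 1320 W × 11 h × 30 d = 435,600 Wh = 435.6 kWh
refrigerator: 111.8 W × 3.24 h × 30 d = 10,867 Wh = 10.87 kWh
dehumidifier: 394.2 W × 2 h × 30 d = 23,652 Wh = 23.65 kWh
Total energy = 435.6 + 10.87 + 23.65 = 470.1 kWh
Cost = 470.1 kWh × $0.354 = $166.42 ≈ $166

$166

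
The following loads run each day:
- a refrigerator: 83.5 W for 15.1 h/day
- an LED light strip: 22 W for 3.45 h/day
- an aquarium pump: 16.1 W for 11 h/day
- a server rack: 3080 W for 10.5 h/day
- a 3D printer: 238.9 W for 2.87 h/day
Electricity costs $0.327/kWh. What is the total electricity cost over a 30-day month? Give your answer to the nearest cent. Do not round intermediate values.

$338.83

refrigerator: 83.5 W × 15.1 h × 30 d = 37,826 Wh = 37.83 kWh
LED light strip: 22 W × 3.45 h × 30 d = 2,277 Wh = 2.277 kWh
aquarium pump: 16.1 W × 11 h × 30 d = 5,313 Wh = 5.313 kWh
server rack: 3080 W × 10.5 h × 30 d = 970,200 Wh = 970.2 kWh
3D printer: 238.9 W × 2.87 h × 30 d = 20,569 Wh = 20.57 kWh
Total energy = 37.83 + 2.277 + 5.313 + 970.2 + 20.57 = 1,036 kWh
Cost = 1,036 kWh × $0.327 = $338.83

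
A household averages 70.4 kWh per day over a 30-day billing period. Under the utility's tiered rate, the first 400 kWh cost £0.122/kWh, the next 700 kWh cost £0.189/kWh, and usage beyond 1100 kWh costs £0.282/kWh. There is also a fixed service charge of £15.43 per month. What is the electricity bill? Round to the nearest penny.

£481.91

Usage = 70.4 kWh/day × 30 days = 2112 kWh
First 400 kWh × £0.122 = £48.80
Next 700 kWh × £0.189 = £132.30
Remaining 1012 kWh × £0.282 = £285.38
Energy charge = £466.48; + service £15.43 = £481.91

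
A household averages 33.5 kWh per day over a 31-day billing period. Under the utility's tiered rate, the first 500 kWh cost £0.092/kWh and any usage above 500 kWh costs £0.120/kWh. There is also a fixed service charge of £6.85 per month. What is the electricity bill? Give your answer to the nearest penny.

£117.47

Usage = 33.5 kWh/day × 31 days = 1038.5 kWh
First 500 kWh × £0.092 = £46.00
Remaining 538.5 kWh × £0.120 = £64.62
Energy charge = £110.62; + service £6.85 = £117.47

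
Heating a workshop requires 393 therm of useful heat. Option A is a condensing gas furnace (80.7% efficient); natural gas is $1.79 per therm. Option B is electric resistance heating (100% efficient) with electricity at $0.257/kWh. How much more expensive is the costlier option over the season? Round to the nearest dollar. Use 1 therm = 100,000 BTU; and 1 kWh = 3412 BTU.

$2088

Heat load = 393 therm × 100,000 = 39,300,000 BTU
Gas: input = 39,300,000 / 0.807 = 48,698,885 BTU = 487 therm → 487 × $1.79 = $871.71
Electric: 39,300,000 BTU / 3412 = 11,520 kWh → × $0.257 = $2,960.17
Difference = |$871.71 − $2,960.17| = $2,088.46 ≈ $2088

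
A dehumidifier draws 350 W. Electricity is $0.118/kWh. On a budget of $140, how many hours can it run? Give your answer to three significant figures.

3390 h

Energy budget = $140 / $0.118 per kWh = 1,186 kWh = 1,186,441 Wh
Runtime = 1,186,441 Wh / 350 W = 3,390 h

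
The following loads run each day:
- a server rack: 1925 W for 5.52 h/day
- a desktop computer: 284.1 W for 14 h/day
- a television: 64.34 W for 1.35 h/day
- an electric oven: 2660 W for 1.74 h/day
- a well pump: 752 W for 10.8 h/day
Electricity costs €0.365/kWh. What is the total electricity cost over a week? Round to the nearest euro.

server rack: 1925 W × 5.52 h × 7 d = 74,382 Wh = 74.38 kWh
desktop computer: 284.1 W × 14 h × 7 d = 27,842 Wh = 27.84 kWh
television: 64.34 W × 1.35 h × 7 d = 608 Wh = 0.608 kWh
electric oven: 2660 W × 1.74 h × 7 d = 32,399 Wh = 32.4 kWh
well pump: 752 W × 10.8 h × 7 d = 56,851 Wh = 56.85 kWh
Total energy = 74.38 + 27.84 + 0.608 + 32.4 + 56.85 = 192.1 kWh
Cost = 192.1 kWh × €0.365 = €70.11 ≈ €70

€70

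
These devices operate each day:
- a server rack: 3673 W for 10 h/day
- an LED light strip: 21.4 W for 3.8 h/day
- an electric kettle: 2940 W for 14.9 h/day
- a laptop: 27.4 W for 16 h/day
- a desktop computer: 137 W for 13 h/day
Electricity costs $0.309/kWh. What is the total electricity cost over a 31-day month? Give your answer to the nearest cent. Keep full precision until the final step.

$793.49

server rack: 3673 W × 10 h × 31 d = 1,138,630 Wh = 1,139 kWh
LED light strip: 21.4 W × 3.8 h × 31 d = 2,521 Wh = 2.521 kWh
electric kettle: 2940 W × 14.9 h × 31 d = 1,357,986 Wh = 1,358 kWh
laptop: 27.4 W × 16 h × 31 d = 13,590 Wh = 13.59 kWh
desktop computer: 137 W × 13 h × 31 d = 55,211 Wh = 55.21 kWh
Total energy = 1,139 + 2.521 + 1,358 + 13.59 + 55.21 = 2,568 kWh
Cost = 2,568 kWh × $0.309 = $793.49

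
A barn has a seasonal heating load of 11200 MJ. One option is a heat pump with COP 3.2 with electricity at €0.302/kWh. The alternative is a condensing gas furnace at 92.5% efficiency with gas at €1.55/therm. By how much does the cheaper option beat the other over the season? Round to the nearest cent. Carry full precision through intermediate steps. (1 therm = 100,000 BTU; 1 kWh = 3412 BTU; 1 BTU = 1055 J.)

€115.75

Heat load = 11200 MJ = 11,200,000,000 J / 1055 = 10,616,114 BTU
Gas: input = 10,616,114 / 0.925 = 11,476,880 BTU = 114.8 therm → 114.8 × €1.55 = €177.89
Heat pump: 10,616,114 BTU / 3412 = 3,111 kWh heat; / 3.2 = 972.3 kWh in → × €0.302 = €293.64
Difference = |€177.89 − €293.64| = €115.75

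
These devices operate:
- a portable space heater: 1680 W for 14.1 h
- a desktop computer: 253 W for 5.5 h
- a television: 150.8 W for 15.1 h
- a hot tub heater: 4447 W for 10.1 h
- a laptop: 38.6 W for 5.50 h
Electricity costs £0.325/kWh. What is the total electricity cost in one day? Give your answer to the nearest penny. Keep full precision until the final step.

£23.56

portable space heater: 1680 W × 14.1 h = 23,688 Wh = 23.69 kWh
desktop computer: 253 W × 5.5 h = 1,392 Wh = 1.391 kWh
television: 150.8 W × 15.1 h = 2,277 Wh = 2.277 kWh
hot tub heater: 4447 W × 10.1 h = 44,915 Wh = 44.91 kWh
laptop: 38.6 W × 5.50 h = 212 Wh = 0.2123 kWh
Total energy = 23.69 + 1.391 + 2.277 + 44.91 + 0.2123 = 72.48 kWh
Cost = 72.48 kWh × £0.325 = £23.56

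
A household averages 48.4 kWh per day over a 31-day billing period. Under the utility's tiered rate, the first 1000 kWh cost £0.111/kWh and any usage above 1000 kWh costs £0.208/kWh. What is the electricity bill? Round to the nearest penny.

Usage = 48.4 kWh/day × 31 days = 1500.4 kWh
First 1000 kWh × £0.111 = £111.00
Remaining 500.4 kWh × £0.208 = £104.08
Total = £215.08

£215.08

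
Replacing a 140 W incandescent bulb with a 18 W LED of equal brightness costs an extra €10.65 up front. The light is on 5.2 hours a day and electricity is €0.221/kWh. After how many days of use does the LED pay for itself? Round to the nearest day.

76 days

Power saved = 140 − 18 = 122 W
Daily energy saved = 122 W × 5.2 h = 634.4 Wh = 0.6344 kWh
Daily savings = 0.6344 × €0.221 = €0.1402
Payback = €10.65 / €0.1402 per day = 75.96 days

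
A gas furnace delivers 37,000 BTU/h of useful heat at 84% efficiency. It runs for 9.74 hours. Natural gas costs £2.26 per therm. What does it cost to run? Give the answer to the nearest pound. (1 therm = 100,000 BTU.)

Heat delivered = 37,000 BTU/h × 9.74 h = 360,380 BTU
Gas input = 360,380 / 0.84 = 429,024 BTU
= 429,024 / 100,000 = 4.29 therm
Cost = 4.29 × £2.26/therm = £9.70 ≈ £10

£10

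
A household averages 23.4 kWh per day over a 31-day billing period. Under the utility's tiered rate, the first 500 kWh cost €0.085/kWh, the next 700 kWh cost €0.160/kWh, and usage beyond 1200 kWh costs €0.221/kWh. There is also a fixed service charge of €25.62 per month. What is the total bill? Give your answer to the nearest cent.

€104.18

Usage = 23.4 kWh/day × 31 days = 725.4 kWh
First 500 kWh × €0.085 = €42.50
Next 225.4 kWh × €0.160 = €36.06
Remaining tier: 0 kWh (not reached)
Energy charge = €78.56; + service €25.62 = €104.18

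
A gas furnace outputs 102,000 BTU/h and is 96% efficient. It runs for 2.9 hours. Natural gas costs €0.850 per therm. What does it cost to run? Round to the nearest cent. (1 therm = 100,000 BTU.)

€2.62

Heat delivered = 102,000 BTU/h × 2.9 h = 295,800 BTU
Gas input = 295,800 / 0.96 = 308,125 BTU
= 308,125 / 100,000 = 3.081 therm
Cost = 3.081 × €0.850/therm = €2.62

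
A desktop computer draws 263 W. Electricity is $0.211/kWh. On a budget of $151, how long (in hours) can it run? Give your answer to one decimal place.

Energy budget = $151 / $0.211 per kWh = 715.6 kWh = 715,640 Wh
Runtime = 715,640 Wh / 263 W = 2,721 h

2721.1 h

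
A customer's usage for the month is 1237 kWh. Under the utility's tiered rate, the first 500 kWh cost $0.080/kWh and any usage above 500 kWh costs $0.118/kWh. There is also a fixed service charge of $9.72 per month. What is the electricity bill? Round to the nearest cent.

$136.69

First 500 kWh × $0.080 = $40.00
Remaining 737 kWh × $0.118 = $86.97
Energy charge = $126.97; + service $9.72 = $136.69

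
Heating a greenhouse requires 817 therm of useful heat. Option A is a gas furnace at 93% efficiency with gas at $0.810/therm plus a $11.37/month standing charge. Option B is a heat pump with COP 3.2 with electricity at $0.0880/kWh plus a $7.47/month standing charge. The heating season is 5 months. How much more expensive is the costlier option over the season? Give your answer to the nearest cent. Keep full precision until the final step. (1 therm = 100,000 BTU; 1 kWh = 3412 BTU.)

Heat load = 817 therm × 100,000 = 81,700,000 BTU
Gas: input = 81,700,000 / 0.93 = 87,849,462 BTU = 878.5 therm → 878.5 × $0.810 = $711.58; + 5 × $11.37 standing = $768.43
Heat pump: 81,700,000 BTU / 3412 = 23,940 kWh heat; / 3.2 = 7,483 kWh in → × $0.0880 = $658.48; + 5 × $7.47 standing = $695.83
Difference = |$768.43 − $695.83| = $72.60

$72.60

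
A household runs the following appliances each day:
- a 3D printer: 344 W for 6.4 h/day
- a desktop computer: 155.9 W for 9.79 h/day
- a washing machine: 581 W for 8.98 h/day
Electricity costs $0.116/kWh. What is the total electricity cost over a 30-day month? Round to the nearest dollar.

3D printer: 344 W × 6.4 h × 30 d = 66,048 Wh = 66.05 kWh
desktop computer: 155.9 W × 9.79 h × 30 d = 45,788 Wh = 45.79 kWh
washing machine: 581 W × 8.98 h × 30 d = 156,521 Wh = 156.5 kWh
Total energy = 66.05 + 45.79 + 156.5 = 268.4 kWh
Cost = 268.4 kWh × $0.116 = $31.13 ≈ $31

$31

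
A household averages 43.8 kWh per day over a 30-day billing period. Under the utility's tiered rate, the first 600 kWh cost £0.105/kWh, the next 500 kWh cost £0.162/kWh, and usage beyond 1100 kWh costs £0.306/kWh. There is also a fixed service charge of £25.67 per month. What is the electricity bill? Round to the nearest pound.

Usage = 43.8 kWh/day × 30 days = 1314 kWh
First 600 kWh × £0.105 = £63.00
Next 500 kWh × £0.162 = £81.00
Remaining 214 kWh × £0.306 = £65.48
Energy charge = £209.48; + service £25.67 = £235.15 ≈ £235

£235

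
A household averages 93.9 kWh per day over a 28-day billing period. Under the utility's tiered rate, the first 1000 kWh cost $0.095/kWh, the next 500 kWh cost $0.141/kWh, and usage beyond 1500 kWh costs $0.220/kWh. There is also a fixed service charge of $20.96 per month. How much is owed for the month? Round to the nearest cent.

$434.88

Usage = 93.9 kWh/day × 28 days = 2629.2 kWh
First 1000 kWh × $0.095 = $95.00
Next 500 kWh × $0.141 = $70.50
Remaining 1129.2 kWh × $0.220 = $248.42
Energy charge = $413.92; + service $20.96 = $434.88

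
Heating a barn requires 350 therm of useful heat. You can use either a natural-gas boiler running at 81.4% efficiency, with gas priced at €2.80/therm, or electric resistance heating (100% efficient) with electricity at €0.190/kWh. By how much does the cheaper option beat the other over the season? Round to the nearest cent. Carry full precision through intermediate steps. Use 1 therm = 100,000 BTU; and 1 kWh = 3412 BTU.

€745.07

Heat load = 350 therm × 100,000 = 35,000,000 BTU
Gas: input = 35,000,000 / 0.814 = 42,997,543 BTU = 430 therm → 430 × €2.80 = €1,203.93
Electric: 35,000,000 BTU / 3412 = 10,260 kWh → × €0.190 = €1,949.00
Difference = |€1,203.93 − €1,949.00| = €745.07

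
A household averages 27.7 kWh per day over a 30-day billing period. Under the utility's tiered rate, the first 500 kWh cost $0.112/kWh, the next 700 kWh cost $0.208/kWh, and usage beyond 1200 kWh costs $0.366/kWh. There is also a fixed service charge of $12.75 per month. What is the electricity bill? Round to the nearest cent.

Usage = 27.7 kWh/day × 30 days = 831 kWh
First 500 kWh × $0.112 = $56.00
Next 331 kWh × $0.208 = $68.85
Remaining tier: 0 kWh (not reached)
Energy charge = $124.85; + service $12.75 = $137.60

$137.60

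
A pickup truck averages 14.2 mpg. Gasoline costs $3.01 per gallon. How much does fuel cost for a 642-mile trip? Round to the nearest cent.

Fuel = 642 mi / 14.2 mpg = 45.21 gal
Cost = 45.21 gal × $3.01/gal = $136.09

$136.09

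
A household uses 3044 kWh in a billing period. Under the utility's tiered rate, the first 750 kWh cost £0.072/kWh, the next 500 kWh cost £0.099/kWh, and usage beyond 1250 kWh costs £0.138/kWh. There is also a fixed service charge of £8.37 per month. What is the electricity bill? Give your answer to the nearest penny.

£359.44

First 750 kWh × £0.072 = £54.00
Next 500 kWh × £0.099 = £49.50
Remaining 1794 kWh × £0.138 = £247.57
Energy charge = £351.07; + service £8.37 = £359.44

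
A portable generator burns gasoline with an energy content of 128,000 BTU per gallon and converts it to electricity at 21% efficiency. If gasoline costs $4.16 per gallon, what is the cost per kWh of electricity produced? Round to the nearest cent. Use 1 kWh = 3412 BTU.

$0.53

Electrical output per gallon = 128,000 BTU × 0.21 / 3412 BTU/kWh = 7.878 kWh
Cost per kWh = $4.16 / 7.878 kWh = $0.528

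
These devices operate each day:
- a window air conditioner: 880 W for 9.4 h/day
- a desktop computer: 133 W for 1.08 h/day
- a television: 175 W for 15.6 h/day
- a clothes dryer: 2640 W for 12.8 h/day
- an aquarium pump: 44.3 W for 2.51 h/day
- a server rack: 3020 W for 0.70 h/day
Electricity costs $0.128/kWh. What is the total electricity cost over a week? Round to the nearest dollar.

$42

window air conditioner: 880 W × 9.4 h × 7 d = 57,904 Wh = 57.9 kWh
desktop computer: 133 W × 1.08 h × 7 d = 1,005 Wh = 1.005 kWh
television: 175 W × 15.6 h × 7 d = 19,110 Wh = 19.11 kWh
clothes dryer: 2640 W × 12.8 h × 7 d = 236,544 Wh = 236.5 kWh
aquarium pump: 44.3 W × 2.51 h × 7 d = 778 Wh = 0.7784 kWh
server rack: 3020 W × 0.70 h × 7 d = 14,798 Wh = 14.8 kWh
Total energy = 57.9 + 1.005 + 19.11 + 236.5 + 0.7784 + 14.8 = 330.1 kWh
Cost = 330.1 kWh × $0.128 = $42.26 ≈ $42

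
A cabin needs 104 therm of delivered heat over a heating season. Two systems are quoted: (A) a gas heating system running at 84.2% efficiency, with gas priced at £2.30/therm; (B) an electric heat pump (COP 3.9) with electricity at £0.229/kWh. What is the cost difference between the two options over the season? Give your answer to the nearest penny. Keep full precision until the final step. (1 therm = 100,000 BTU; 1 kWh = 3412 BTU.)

Heat load = 104 therm × 100,000 = 10,400,000 BTU
Gas: input = 10,400,000 / 0.842 = 12,351,544 BTU = 123.5 therm → 123.5 × £2.30 = £284.09
Heat pump: 10,400,000 BTU / 3412 = 3,048 kWh heat; / 3.9 = 781.6 kWh in → × £0.229 = £178.98
Difference = |£284.09 − £178.98| = £105.11

£105.11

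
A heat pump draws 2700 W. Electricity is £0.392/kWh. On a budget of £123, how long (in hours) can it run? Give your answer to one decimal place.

Energy budget = £123 / £0.392 per kWh = 313.8 kWh = 313,776 Wh
Runtime = 313,776 Wh / 2700 W = 116.2 h

116.2 h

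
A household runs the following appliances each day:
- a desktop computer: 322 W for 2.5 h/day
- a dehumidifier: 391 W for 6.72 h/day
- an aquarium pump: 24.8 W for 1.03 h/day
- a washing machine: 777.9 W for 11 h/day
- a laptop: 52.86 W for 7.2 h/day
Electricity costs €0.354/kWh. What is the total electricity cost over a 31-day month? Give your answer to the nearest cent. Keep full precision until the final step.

€136.03

desktop computer: 322 W × 2.5 h × 31 d = 24,955 Wh = 24.95 kWh
dehumidifier: 391 W × 6.72 h × 31 d = 81,453 Wh = 81.45 kWh
aquarium pump: 24.8 W × 1.03 h × 31 d = 792 Wh = 0.7919 kWh
washing machine: 777.9 W × 11 h × 31 d = 265,264 Wh = 265.3 kWh
laptop: 52.86 W × 7.2 h × 31 d = 11,798 Wh = 11.8 kWh
Total energy = 24.95 + 81.45 + 0.7919 + 265.3 + 11.8 = 384.3 kWh
Cost = 384.3 kWh × €0.354 = €136.03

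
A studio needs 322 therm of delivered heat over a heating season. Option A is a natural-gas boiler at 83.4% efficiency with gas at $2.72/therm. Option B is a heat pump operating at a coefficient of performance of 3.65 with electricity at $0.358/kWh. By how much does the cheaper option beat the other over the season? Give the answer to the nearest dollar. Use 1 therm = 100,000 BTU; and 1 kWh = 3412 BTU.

Heat load = 322 therm × 100,000 = 32,200,000 BTU
Gas: input = 32,200,000 / 0.834 = 38,609,113 BTU = 386.1 therm → 386.1 × $2.72 = $1,050.17
Heat pump: 32,200,000 BTU / 3412 = 9,437 kWh heat; / 3.65 = 2,586 kWh in → × $0.358 = $925.63
Difference = |$1,050.17 − $925.63| = $124.54 ≈ $125

$125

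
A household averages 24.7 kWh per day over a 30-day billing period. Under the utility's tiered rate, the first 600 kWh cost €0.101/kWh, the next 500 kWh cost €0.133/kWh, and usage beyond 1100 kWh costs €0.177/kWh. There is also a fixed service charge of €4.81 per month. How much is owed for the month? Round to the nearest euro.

Usage = 24.7 kWh/day × 30 days = 741 kWh
First 600 kWh × €0.101 = €60.60
Next 141 kWh × €0.133 = €18.75
Remaining tier: 0 kWh (not reached)
Energy charge = €79.35; + service €4.81 = €84.16 ≈ €84

€84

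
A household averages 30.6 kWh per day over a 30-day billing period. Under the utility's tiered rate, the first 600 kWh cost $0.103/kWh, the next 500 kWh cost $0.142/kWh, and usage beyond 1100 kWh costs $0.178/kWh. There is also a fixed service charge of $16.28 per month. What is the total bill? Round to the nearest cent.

$123.24

Usage = 30.6 kWh/day × 30 days = 918 kWh
First 600 kWh × $0.103 = $61.80
Next 318 kWh × $0.142 = $45.16
Remaining tier: 0 kWh (not reached)
Energy charge = $106.96; + service $16.28 = $123.24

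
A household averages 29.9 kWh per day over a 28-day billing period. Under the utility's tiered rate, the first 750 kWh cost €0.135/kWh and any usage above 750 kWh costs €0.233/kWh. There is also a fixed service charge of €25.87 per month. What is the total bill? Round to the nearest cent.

Usage = 29.9 kWh/day × 28 days = 837.2 kWh
First 750 kWh × €0.135 = €101.25
Remaining 87.2 kWh × €0.233 = €20.32
Energy charge = €121.57; + service €25.87 = €147.44

€147.44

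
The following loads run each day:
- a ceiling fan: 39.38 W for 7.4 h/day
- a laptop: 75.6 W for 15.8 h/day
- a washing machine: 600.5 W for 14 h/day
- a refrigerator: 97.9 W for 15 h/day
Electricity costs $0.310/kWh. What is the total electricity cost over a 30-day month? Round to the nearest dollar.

$106

ceiling fan: 39.38 W × 7.4 h × 30 d = 8,742 Wh = 8.742 kWh
laptop: 75.6 W × 15.8 h × 30 d = 35,834 Wh = 35.83 kWh
washing machine: 600.5 W × 14 h × 30 d = 252,210 Wh = 252.2 kWh
refrigerator: 97.9 W × 15 h × 30 d = 44,055 Wh = 44.05 kWh
Total energy = 8.742 + 35.83 + 252.2 + 44.05 = 340.8 kWh
Cost = 340.8 kWh × $0.310 = $105.66 ≈ $106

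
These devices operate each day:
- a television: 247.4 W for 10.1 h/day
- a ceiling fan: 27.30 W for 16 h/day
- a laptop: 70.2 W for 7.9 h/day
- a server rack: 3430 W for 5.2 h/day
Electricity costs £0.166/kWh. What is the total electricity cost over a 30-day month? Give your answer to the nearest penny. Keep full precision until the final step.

£106.20

television: 247.4 W × 10.1 h × 30 d = 74,962 Wh = 74.96 kWh
ceiling fan: 27.30 W × 16 h × 30 d = 13,104 Wh = 13.1 kWh
laptop: 70.2 W × 7.9 h × 30 d = 16,637 Wh = 16.64 kWh
server rack: 3430 W × 5.2 h × 30 d = 535,080 Wh = 535.1 kWh
Total energy = 74.96 + 13.1 + 16.64 + 535.1 = 639.8 kWh
Cost = 639.8 kWh × £0.166 = £106.20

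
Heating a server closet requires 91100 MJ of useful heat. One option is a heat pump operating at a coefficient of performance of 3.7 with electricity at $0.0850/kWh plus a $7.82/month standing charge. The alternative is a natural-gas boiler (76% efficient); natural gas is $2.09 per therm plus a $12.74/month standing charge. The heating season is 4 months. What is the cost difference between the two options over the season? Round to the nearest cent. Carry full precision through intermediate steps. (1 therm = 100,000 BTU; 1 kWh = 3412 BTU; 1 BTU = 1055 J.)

$1812.93

Heat load = 91100 MJ = 91,100,000,000 J / 1055 = 86,350,711 BTU
Gas: input = 86,350,711 / 0.76 = 113,619,356 BTU = 1,136 therm → 1,136 × $2.09 = $2,374.64; + 4 × $12.74 standing = $2,425.60
Heat pump: 86,350,711 BTU / 3412 = 25,310 kWh heat; / 3.7 = 6,840 kWh in → × $0.0850 = $581.40; + 4 × $7.82 standing = $612.68
Difference = |$2,425.60 − $612.68| = $1,812.93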